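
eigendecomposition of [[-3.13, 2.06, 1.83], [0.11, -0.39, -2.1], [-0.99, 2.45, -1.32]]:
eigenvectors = [[0.91+0.00j, 0.64+0.00j, 0.64-0.00j], [0.31+0.00j, (0.02+0.48j), (0.02-0.48j)], [(0.27+0j), (0.55+0.22j), (0.55-0.22j)]]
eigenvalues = [(-1.91+0j), (-1.47+2.2j), (-1.47-2.2j)]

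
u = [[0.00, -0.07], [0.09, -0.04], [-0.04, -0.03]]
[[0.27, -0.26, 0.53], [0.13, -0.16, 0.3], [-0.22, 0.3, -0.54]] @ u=[[-0.04, -0.02], [-0.03, -0.01], [0.05, 0.02]]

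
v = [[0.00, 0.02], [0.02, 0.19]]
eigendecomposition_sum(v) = [[-0.00, 0.00],  [0.0, -0.0]] + [[0.00, 0.02], [0.02, 0.19]]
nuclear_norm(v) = 0.19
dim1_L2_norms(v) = [0.02, 0.19]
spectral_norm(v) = 0.19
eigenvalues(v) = [-0.0, 0.19]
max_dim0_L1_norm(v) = 0.21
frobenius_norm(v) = 0.19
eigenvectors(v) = [[-0.99, -0.1], [0.1, -0.99]]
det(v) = -0.00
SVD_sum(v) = [[0.0, 0.02], [0.02, 0.19]] + [[-0.00,0.0], [0.0,-0.00]]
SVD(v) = [[-0.10, -0.99],[-0.99, 0.1]] @ diag([0.19208243919473802, 0.0020824391947379933]) @ [[-0.1, -0.99], [0.99, -0.1]]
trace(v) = 0.19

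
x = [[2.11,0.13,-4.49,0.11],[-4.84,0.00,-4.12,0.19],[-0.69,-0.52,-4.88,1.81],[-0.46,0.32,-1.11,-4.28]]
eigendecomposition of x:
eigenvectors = [[(-0.26-0.13j),-0.26+0.13j,(0.3-0.03j),(0.3+0.03j)], [0.95+0.00j,(0.95-0j),0.69+0.00j,0.69-0.00j], [(-0.03+0.02j),-0.03-0.02j,0.50-0.11j,(0.5+0.11j)], [0.08-0.00j,(0.08+0j),(0.34+0.25j),0.34-0.25j]]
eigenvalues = [(1.47+0.59j), (1.47-0.59j), (-4.99+0.93j), (-4.99-0.93j)]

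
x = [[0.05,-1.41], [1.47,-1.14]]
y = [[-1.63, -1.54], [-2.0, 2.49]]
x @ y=[[2.74, -3.59], [-0.12, -5.1]]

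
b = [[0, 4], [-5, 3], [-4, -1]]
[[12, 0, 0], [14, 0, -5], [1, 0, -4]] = b@[[-1, 0, 1], [3, 0, 0]]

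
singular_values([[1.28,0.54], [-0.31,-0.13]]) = [1.43, 0.0]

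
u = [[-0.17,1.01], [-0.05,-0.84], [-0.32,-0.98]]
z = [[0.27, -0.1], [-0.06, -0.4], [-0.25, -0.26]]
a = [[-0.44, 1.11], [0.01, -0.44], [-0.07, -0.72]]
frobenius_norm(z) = 0.61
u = a + z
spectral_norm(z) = 0.52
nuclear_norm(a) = 1.74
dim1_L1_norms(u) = [1.18, 0.89, 1.3]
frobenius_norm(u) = 1.68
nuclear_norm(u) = 1.99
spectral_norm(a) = 1.43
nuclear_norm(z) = 0.85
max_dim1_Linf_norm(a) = 1.11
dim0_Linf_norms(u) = [0.32, 1.01]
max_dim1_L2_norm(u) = 1.03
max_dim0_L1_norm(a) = 2.27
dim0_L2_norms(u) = [0.37, 1.64]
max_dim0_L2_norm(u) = 1.64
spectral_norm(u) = 1.64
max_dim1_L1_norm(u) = 1.3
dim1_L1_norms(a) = [1.55, 0.45, 0.79]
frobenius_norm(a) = 1.46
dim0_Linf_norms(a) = [0.44, 1.11]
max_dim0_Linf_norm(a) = 1.11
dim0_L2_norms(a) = [0.45, 1.39]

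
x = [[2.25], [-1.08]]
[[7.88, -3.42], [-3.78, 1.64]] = x@ [[3.50, -1.52]]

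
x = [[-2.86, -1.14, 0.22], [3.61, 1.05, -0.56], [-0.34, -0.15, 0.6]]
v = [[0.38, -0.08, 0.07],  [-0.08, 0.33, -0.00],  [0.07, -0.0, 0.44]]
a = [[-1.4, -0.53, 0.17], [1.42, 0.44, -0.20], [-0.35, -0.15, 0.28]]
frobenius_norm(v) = 0.69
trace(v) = 1.15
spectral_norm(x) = 4.91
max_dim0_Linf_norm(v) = 0.44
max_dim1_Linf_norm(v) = 0.44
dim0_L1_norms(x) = [6.81, 2.34, 1.38]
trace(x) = -1.21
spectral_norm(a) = 2.16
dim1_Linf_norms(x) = [2.86, 3.61, 0.6]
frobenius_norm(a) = 2.18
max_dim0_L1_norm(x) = 6.81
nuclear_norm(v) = 1.15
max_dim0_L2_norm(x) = 4.62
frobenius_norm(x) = 4.95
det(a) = 0.03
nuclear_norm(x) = 5.72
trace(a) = -0.68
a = v @ x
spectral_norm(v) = 0.50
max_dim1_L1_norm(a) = 2.1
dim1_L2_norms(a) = [1.51, 1.5, 0.47]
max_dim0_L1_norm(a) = 3.17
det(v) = 0.05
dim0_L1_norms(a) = [3.17, 1.12, 0.65]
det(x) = 0.65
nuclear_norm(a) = 2.46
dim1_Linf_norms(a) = [1.4, 1.42, 0.35]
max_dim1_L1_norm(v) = 0.53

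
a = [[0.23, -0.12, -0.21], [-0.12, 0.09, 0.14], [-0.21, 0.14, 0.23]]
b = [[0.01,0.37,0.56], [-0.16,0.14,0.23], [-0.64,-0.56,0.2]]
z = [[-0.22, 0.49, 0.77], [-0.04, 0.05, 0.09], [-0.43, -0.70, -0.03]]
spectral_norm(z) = 1.04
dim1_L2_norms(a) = [0.33, 0.21, 0.34]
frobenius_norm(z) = 1.25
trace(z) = -0.20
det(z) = 0.01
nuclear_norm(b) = 1.70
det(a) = 0.00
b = z + a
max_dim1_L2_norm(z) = 0.94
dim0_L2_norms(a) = [0.33, 0.21, 0.34]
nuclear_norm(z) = 1.75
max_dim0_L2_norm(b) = 0.69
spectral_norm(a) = 0.52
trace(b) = 0.35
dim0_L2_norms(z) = [0.48, 0.86, 0.78]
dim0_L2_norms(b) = [0.66, 0.69, 0.64]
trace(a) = 0.55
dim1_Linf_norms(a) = [0.23, 0.14, 0.23]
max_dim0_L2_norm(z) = 0.86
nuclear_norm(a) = 0.55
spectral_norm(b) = 0.89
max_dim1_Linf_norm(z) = 0.77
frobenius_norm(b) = 1.15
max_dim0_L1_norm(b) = 1.07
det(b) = 0.06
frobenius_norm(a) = 0.52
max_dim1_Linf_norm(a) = 0.23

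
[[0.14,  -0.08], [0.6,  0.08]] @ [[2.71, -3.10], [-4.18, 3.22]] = [[0.71, -0.69], [1.29, -1.60]]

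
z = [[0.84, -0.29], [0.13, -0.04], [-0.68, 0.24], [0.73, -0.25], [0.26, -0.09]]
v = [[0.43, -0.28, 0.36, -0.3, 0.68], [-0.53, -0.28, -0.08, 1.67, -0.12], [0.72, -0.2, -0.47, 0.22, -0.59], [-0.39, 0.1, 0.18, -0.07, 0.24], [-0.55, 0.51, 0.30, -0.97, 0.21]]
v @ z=[[0.04, -0.01], [0.76, -0.26], [0.91, -0.32], [-0.43, 0.15], [-1.25, 0.43]]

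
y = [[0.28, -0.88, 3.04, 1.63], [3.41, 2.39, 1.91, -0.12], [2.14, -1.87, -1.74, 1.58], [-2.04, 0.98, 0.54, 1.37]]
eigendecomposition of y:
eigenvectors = [[0.50+0.00j, 0.02-0.47j, (0.02+0.47j), (0.05+0j)], [(-0.02+0j), (-0.72+0j), (-0.72-0j), (0.77+0j)], [(-0.81+0j), 0.18-0.34j, (0.18+0.34j), (-0.08+0j)], [0.29+0.00j, 0.21+0.24j, 0.21-0.24j, 0.63+0.00j]]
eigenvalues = [(-3.67+0j), (1.82+3.17j), (1.82-3.17j), (2.32+0j)]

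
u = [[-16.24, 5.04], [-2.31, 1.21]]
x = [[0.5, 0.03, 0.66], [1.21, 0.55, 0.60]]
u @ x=[[-2.02, 2.28, -7.69],[0.31, 0.6, -0.80]]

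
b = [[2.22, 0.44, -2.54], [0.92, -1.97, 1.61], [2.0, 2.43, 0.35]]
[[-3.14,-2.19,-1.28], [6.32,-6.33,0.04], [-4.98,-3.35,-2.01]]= b @ [[0.17, -2.62, -0.58], [-2.33, 0.96, -0.34], [0.98, -1.26, -0.06]]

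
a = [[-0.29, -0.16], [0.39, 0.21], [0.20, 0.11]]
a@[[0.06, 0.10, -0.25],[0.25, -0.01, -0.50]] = [[-0.06, -0.03, 0.15], [0.08, 0.04, -0.2], [0.04, 0.02, -0.11]]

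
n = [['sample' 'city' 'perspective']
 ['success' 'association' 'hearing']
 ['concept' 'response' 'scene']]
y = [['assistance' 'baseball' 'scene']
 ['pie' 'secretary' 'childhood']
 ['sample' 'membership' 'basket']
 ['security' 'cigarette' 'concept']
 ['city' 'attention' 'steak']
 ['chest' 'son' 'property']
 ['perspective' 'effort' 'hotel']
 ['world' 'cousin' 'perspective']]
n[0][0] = 'sample'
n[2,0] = 'concept'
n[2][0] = 'concept'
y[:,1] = ['baseball', 'secretary', 'membership', 'cigarette', 'attention', 'son', 'effort', 'cousin']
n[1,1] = 'association'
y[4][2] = 'steak'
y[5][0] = 'chest'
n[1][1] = 'association'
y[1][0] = 'pie'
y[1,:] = ['pie', 'secretary', 'childhood']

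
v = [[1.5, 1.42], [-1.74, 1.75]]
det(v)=5.096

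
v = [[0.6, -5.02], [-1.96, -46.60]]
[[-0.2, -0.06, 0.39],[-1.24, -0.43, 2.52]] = v @ [[-0.08, -0.02, 0.14], [0.03, 0.01, -0.06]]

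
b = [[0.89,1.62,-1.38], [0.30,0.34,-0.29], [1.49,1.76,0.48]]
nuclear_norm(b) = 4.52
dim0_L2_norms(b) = [1.76, 2.42, 1.49]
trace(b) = 1.71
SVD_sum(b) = [[1.18, 1.67, -0.46],[0.28, 0.4, -0.11],[1.21, 1.7, -0.47]] + [[-0.28, -0.06, -0.93], [-0.05, -0.01, -0.16], [0.28, 0.06, 0.95]] + [[-0.01,  0.01,  0.0], [0.06,  -0.05,  -0.02], [-0.0,  0.0,  0.00]]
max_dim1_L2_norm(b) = 2.36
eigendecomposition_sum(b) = [[0.46+0.53j, 0.75+0.59j, -0.69+0.36j],[(0.14+0.1j), 0.21+0.10j, -0.15+0.12j],[0.74-0.40j, (0.89-0.73j), 0.24+0.90j]] + [[0.46-0.53j, (0.75-0.59j), (-0.69-0.36j)], [(0.14-0.1j), 0.21-0.10j, (-0.15-0.12j)], [(0.74+0.4j), (0.89+0.73j), 0.24-0.90j]] + [[(-0.03-0j), 0.11-0.00j, -0.01-0.00j], [0.02+0.00j, -0.09+0.00j, 0j], [0.00+0.00j, (-0.02+0j), 0j]]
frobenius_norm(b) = 3.34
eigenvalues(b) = [(0.91+1.53j), (0.91-1.53j), (-0.11+0j)]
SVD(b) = [[-0.69, 0.69, 0.2], [-0.17, 0.12, -0.98], [-0.70, -0.71, 0.03]] @ diag([3.033696043980232, 1.395717010503837, 0.08580407524660574]) @ [[-0.56, -0.8, 0.22], [-0.29, -0.06, -0.96], [-0.77, 0.6, 0.2]]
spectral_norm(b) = 3.03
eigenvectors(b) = [[0.14+0.61j, (0.14-0.61j), (0.78+0j)], [(0.07+0.14j), (0.07-0.14j), (-0.61+0j)], [(0.76+0j), (0.76-0j), -0.15+0.00j]]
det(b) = -0.36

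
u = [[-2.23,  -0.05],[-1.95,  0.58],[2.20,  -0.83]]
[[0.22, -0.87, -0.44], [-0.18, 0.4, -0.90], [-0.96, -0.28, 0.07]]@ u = [[0.24, -0.15], [-2.36, 0.99], [2.84, -0.17]]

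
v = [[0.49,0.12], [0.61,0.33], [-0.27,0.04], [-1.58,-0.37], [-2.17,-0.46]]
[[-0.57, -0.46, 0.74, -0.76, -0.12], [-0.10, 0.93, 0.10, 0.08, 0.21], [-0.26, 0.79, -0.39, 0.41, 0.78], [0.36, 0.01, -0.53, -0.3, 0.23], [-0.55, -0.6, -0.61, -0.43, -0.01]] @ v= [[0.7, 0.15],[-0.09, 0.17],[-1.88, -0.3],[0.30, 0.03],[0.23, -0.12]]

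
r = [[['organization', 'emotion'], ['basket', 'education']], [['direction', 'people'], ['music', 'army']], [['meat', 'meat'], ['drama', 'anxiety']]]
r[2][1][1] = 'anxiety'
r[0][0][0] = 'organization'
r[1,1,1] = 'army'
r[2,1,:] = ['drama', 'anxiety']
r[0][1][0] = 'basket'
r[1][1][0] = 'music'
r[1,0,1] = 'people'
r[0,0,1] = 'emotion'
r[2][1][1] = 'anxiety'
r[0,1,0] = 'basket'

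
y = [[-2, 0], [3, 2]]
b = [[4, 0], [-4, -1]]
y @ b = [[-8, 0], [4, -2]]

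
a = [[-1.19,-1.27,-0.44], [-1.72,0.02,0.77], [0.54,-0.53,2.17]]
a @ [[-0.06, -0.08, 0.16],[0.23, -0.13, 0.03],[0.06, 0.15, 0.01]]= [[-0.25, 0.19, -0.23], [0.15, 0.25, -0.27], [-0.02, 0.35, 0.09]]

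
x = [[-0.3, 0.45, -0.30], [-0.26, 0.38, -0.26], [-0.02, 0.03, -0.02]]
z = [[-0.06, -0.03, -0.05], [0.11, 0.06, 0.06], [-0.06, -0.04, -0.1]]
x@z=[[0.09, 0.05, 0.07], [0.07, 0.04, 0.06], [0.01, 0.00, 0.0]]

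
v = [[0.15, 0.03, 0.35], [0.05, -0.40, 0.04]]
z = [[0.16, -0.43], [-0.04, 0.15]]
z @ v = [[0.0, 0.18, 0.04], [0.00, -0.06, -0.01]]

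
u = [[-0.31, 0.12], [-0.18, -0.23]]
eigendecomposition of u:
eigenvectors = [[(-0.17+0.61j), (-0.17-0.61j)], [(-0.77+0j), -0.77-0.00j]]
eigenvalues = [(-0.27+0.14j), (-0.27-0.14j)]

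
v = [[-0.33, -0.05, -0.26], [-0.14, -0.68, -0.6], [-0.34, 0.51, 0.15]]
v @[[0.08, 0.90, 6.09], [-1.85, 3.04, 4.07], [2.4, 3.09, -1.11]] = [[-0.56,-1.25,-1.92], [-0.19,-4.05,-2.95], [-0.61,1.71,-0.16]]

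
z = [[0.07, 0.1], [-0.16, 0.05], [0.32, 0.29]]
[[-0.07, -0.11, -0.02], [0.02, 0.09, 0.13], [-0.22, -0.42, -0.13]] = z@[[-0.27, -0.77, -0.72], [-0.47, -0.61, 0.33]]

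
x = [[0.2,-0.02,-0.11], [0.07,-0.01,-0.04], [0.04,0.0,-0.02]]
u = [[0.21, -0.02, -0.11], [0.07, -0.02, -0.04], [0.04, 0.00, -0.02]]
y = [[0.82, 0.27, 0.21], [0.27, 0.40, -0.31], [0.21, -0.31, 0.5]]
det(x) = -0.00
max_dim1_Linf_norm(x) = 0.2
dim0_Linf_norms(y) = [0.82, 0.4, 0.5]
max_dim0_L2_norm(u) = 0.22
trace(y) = 1.72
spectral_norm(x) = 0.25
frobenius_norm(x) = 0.25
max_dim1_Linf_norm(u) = 0.21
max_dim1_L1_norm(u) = 0.34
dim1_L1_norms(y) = [1.3, 0.98, 1.02]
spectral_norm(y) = 0.96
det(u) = -0.00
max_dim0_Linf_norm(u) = 0.21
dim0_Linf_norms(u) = [0.21, 0.02, 0.11]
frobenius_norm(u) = 0.26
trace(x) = 0.17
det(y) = -0.00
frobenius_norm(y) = 1.23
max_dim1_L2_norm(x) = 0.23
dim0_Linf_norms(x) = [0.2, 0.02, 0.11]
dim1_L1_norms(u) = [0.34, 0.13, 0.06]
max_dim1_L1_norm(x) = 0.33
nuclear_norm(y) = 1.73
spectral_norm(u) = 0.26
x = y @ u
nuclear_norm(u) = 0.27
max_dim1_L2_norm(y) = 0.89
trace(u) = 0.17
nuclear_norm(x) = 0.25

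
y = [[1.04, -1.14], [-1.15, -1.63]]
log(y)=[[(0.42+0.38j), (0.11+1.02j)], [(0.11+1.03j), 0.68+2.76j]]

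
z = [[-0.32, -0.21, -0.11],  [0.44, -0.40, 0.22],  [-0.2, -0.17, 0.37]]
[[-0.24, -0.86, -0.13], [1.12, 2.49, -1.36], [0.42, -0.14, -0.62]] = z @ [[1.01, 3.63, -0.64], [-1.02, -1.84, 2.13], [1.20, 0.73, -1.05]]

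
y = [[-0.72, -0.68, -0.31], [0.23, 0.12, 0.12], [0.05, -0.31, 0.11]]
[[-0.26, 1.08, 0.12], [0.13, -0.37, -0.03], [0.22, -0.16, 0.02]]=y @[[-0.38, -2.00, 0.36],  [-0.09, 0.33, -0.25],  [1.92, 0.43, -0.66]]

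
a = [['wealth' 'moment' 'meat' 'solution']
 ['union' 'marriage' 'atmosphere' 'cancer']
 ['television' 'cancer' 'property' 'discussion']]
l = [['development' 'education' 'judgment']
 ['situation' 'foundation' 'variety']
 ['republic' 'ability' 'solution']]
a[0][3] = 'solution'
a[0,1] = 'moment'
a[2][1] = 'cancer'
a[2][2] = 'property'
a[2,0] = 'television'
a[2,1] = 'cancer'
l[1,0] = 'situation'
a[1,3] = 'cancer'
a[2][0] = 'television'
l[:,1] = ['education', 'foundation', 'ability']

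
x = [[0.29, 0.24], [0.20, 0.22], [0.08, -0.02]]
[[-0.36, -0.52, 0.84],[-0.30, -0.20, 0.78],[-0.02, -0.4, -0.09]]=x @ [[-0.45, -4.21, -0.24],[-0.96, 2.91, 3.78]]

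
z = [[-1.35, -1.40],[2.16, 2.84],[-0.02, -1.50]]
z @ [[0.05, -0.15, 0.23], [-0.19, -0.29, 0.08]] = [[0.2,  0.61,  -0.42], [-0.43,  -1.15,  0.72], [0.28,  0.44,  -0.12]]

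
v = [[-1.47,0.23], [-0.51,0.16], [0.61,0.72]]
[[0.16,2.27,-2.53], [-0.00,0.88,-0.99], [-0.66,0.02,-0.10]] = v@[[-0.22, -1.36, 1.50], [-0.73, 1.18, -1.41]]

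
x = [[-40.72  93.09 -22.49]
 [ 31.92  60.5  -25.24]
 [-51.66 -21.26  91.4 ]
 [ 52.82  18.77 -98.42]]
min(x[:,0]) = -51.66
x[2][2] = 91.4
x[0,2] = -22.49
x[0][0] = -40.72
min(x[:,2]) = -98.42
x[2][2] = 91.4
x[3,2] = -98.42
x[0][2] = -22.49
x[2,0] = -51.66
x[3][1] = 18.77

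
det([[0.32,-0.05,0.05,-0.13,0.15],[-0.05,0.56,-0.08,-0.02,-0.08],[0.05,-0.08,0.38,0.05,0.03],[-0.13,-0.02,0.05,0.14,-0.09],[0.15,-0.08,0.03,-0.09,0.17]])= 0.000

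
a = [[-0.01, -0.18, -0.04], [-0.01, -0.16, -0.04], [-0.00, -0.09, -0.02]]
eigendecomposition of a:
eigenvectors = [[0.70, -0.75, 0.57], [0.63, -0.12, -0.23], [0.33, 0.65, 0.79]]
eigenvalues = [-0.19, -0.0, 0.01]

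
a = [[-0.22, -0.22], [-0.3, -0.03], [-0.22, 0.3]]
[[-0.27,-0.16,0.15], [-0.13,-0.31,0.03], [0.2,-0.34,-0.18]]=a @ [[0.33, 1.07, -0.04], [0.9, -0.36, -0.64]]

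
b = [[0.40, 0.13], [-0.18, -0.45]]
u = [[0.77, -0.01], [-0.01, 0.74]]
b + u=[[1.17, 0.12], [-0.19, 0.29]]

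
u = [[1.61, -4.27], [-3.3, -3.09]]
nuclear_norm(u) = 8.91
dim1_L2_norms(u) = [4.56, 4.52]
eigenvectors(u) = [[0.9,0.53], [-0.44,0.85]]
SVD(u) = [[0.72, 0.70],[0.70, -0.72]] @ diag([5.339964775210408, 3.570416810333502]) @ [[-0.22, -0.98], [0.98, -0.22]]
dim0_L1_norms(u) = [4.91, 7.36]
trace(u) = -1.48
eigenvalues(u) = [3.69, -5.17]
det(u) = -19.07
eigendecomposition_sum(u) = [[2.82, -1.78], [-1.37, 0.87]] + [[-1.21,  -2.49], [-1.93,  -3.96]]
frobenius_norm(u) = 6.42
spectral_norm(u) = 5.34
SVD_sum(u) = [[-0.82, -3.73],  [-0.8, -3.64]] + [[2.43, -0.54], [-2.5, 0.55]]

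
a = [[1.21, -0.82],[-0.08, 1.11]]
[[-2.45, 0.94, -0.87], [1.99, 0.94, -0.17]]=a @[[-0.85,1.42,-0.87], [1.73,0.95,-0.22]]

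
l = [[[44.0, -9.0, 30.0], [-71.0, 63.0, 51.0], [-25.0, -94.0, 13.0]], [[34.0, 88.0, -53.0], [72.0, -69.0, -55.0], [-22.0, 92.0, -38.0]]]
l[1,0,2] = -53.0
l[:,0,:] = [[44.0, -9.0, 30.0], [34.0, 88.0, -53.0]]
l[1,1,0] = 72.0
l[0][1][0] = -71.0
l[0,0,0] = 44.0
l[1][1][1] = -69.0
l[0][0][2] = 30.0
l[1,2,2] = -38.0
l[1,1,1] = -69.0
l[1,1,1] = -69.0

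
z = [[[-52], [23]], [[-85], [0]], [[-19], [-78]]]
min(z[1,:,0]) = -85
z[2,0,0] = -19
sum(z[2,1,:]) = -78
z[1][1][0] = 0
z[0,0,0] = -52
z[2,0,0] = -19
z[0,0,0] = -52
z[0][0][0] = -52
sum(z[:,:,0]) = -211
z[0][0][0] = -52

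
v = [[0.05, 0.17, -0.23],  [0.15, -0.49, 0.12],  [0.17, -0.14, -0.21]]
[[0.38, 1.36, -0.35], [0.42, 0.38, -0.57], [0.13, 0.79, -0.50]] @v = [[0.16, -0.55, 0.15], [-0.02, -0.03, 0.07], [0.04, -0.30, 0.17]]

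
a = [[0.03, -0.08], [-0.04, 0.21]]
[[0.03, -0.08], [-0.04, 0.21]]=a@ [[0.99, 0.0], [0.0, 0.99]]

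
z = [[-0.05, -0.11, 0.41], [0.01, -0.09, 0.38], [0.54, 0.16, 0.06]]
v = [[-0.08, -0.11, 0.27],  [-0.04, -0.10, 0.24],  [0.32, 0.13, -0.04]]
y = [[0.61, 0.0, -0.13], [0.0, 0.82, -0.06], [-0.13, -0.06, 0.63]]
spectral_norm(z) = 0.58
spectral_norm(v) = 0.45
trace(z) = -0.08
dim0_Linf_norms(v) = [0.32, 0.13, 0.27]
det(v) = 0.00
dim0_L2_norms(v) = [0.33, 0.2, 0.36]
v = z @ y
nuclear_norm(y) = 2.06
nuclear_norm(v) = 0.74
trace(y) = 2.06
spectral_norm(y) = 0.85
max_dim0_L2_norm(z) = 0.56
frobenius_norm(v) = 0.53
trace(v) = -0.22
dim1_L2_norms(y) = [0.62, 0.82, 0.65]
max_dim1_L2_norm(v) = 0.35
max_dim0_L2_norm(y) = 0.82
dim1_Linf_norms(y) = [0.61, 0.82, 0.63]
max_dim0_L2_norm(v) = 0.36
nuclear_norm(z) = 1.15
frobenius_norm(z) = 0.81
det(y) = 0.30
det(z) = 0.00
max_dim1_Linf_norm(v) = 0.32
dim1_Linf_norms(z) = [0.41, 0.38, 0.54]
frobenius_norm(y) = 1.22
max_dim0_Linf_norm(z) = 0.54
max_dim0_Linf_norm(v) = 0.32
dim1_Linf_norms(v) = [0.27, 0.24, 0.32]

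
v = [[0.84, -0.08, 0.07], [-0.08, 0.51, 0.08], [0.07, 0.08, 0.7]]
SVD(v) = [[-0.94, -0.23, 0.25], [0.14, 0.42, 0.90], [-0.31, 0.88, -0.36]] @ diag([0.8750134444266588, 0.720073006975454, 0.45491354859788713]) @ [[-0.94,0.14,-0.31], [-0.23,0.42,0.88], [0.25,0.90,-0.36]]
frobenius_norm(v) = 1.22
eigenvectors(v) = [[0.25,  0.94,  -0.23],  [0.9,  -0.14,  0.42],  [-0.36,  0.31,  0.88]]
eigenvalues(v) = [0.45, 0.88, 0.72]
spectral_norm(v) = 0.88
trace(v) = 2.05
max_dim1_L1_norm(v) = 0.99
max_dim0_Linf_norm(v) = 0.84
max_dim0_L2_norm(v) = 0.85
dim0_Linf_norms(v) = [0.84, 0.51, 0.7]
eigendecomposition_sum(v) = [[0.03, 0.1, -0.04], [0.1, 0.37, -0.15], [-0.04, -0.15, 0.06]] + [[0.77, -0.11, 0.26], [-0.11, 0.02, -0.04], [0.26, -0.04, 0.09]] + [[0.04, -0.07, -0.15], [-0.07, 0.13, 0.27], [-0.15, 0.27, 0.55]]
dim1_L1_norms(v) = [0.99, 0.67, 0.85]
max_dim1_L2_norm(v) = 0.85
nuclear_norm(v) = 2.05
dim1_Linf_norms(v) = [0.84, 0.51, 0.7]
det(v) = 0.29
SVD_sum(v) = [[0.77, -0.11, 0.26], [-0.11, 0.02, -0.04], [0.26, -0.04, 0.09]] + [[0.04,-0.07,-0.15], [-0.07,0.13,0.27], [-0.15,0.27,0.55]] + [[0.03,  0.1,  -0.04], [0.10,  0.37,  -0.15], [-0.04,  -0.15,  0.06]]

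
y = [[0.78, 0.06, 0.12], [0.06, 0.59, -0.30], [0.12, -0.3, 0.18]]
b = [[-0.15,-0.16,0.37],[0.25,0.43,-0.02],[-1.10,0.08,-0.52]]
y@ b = [[-0.23, -0.09, 0.23], [0.47, 0.22, 0.17], [-0.29, -0.13, -0.04]]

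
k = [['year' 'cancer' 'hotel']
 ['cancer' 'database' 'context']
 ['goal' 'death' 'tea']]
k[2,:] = ['goal', 'death', 'tea']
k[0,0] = 'year'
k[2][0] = 'goal'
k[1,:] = ['cancer', 'database', 'context']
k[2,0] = 'goal'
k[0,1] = 'cancer'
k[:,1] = ['cancer', 'database', 'death']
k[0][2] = 'hotel'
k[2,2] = 'tea'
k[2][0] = 'goal'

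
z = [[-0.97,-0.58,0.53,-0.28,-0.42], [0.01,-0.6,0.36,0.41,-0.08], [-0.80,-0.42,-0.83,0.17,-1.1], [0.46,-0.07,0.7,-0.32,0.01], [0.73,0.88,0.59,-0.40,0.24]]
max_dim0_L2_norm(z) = 1.52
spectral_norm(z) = 2.26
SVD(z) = [[-0.37, 0.76, -0.38, 0.35, 0.14], [-0.11, 0.37, 0.64, -0.43, 0.51], [-0.69, -0.27, -0.37, -0.56, 0.06], [0.26, 0.46, -0.08, -0.55, -0.64], [0.56, 0.03, -0.55, -0.28, 0.55]] @ diag([2.260065531407189, 1.2927203570668626, 0.8623126837469093, 0.5709553424825047, 0.23410404633398774]) @ [[0.63, 0.46, 0.37, -0.16, 0.47], [-0.22, -0.43, 0.85, -0.2, -0.03], [0.27, -0.56, -0.05, 0.64, 0.45], [-0.63, 0.14, -0.10, -0.14, 0.75], [-0.29, 0.51, 0.35, 0.71, -0.16]]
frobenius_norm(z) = 2.81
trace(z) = -2.48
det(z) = -0.34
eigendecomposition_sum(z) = [[(-0.43+0.29j), (-0.12+0.2j), 0.10+0.59j, -0.08-0.24j, (-0.49+0.3j)], [0.11+0.11j, (0.07+0.02j), 0.17-0.06j, -0.07+0.04j, 0.12+0.13j], [-0.45-0.10j, -0.21+0.04j, -0.32+0.42j, 0.11-0.20j, -0.50-0.13j], [0.17+0.43j, 0.15+0.15j, (0.53+0.04j), (-0.23+0.02j), 0.17+0.49j], [(0.29+0.28j), 0.17+0.06j, (0.43-0.17j), -0.17+0.10j, 0.31+0.32j]] + [[-0.43-0.29j, -0.12-0.20j, (0.1-0.59j), -0.08+0.24j, (-0.49-0.3j)], [(0.11-0.11j), (0.07-0.02j), 0.17+0.06j, -0.07-0.04j, 0.12-0.13j], [(-0.45+0.1j), -0.21-0.04j, -0.32-0.42j, (0.11+0.2j), (-0.5+0.13j)], [(0.17-0.43j), (0.15-0.15j), 0.53-0.04j, -0.23-0.02j, 0.17-0.49j], [0.29-0.28j, 0.17-0.06j, 0.43+0.17j, (-0.17-0.1j), 0.31-0.32j]] + [[-0.26+0.00j, (-0.51+0j), (0.34+0j), 0.26-0.00j, (0.19+0j)], [-0.14+0.00j, -0.27+0.00j, (0.17+0j), 0.14-0.00j, 0.10+0.00j], [0.08-0.00j, 0.15-0.00j, (-0.1-0j), (-0.08+0j), -0.06-0.00j], [0.09-0.00j, 0.18-0.00j, (-0.12-0j), (-0.09+0j), -0.07-0.00j], [(0.26-0j), (0.51-0j), -0.34-0.00j, (-0.26+0j), -0.19-0.00j]] + [[(0.07+0.02j), 0.09-0.21j, 0.00-0.10j, -0.19+0.07j, 0.19-0.08j], [(-0.04-0.07j), -0.24+0.10j, (-0.08+0.08j), 0.20+0.09j, -0.21-0.08j], [(0.01-0.03j), -0.08-0.05j, (-0.04-0.01j), 0.02+0.08j, -0.02-0.08j], [0.02-0.09j, -0.28-0.08j, -0.13+0.01j, 0.11+0.23j, (-0.13-0.22j)], [(-0.05+0.01j), (0.01+0.17j), 0.03+0.07j, (0.1-0.11j), (-0.09+0.11j)]] + [[(0.07-0.02j), 0.09+0.21j, 0.00+0.10j, -0.19-0.07j, (0.19+0.08j)], [-0.04+0.07j, -0.24-0.10j, (-0.08-0.08j), (0.2-0.09j), (-0.21+0.08j)], [(0.01+0.03j), (-0.08+0.05j), (-0.04+0.01j), 0.02-0.08j, (-0.02+0.08j)], [(0.02+0.09j), (-0.28+0.08j), -0.13-0.01j, (0.11-0.23j), (-0.13+0.22j)], [(-0.05-0.01j), 0.01-0.17j, 0.03-0.07j, (0.1+0.11j), (-0.09-0.11j)]]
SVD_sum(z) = [[-0.53, -0.39, -0.31, 0.13, -0.39], [-0.15, -0.11, -0.09, 0.04, -0.11], [-0.99, -0.72, -0.58, 0.25, -0.73], [0.37, 0.27, 0.22, -0.09, 0.27], [0.8, 0.58, 0.47, -0.2, 0.59]] + [[-0.22, -0.42, 0.84, -0.20, -0.03], [-0.11, -0.21, 0.41, -0.1, -0.01], [0.08, 0.15, -0.30, 0.07, 0.01], [-0.13, -0.25, 0.50, -0.12, -0.02], [-0.01, -0.02, 0.03, -0.01, -0.00]] + [[-0.09, 0.18, 0.02, -0.21, -0.15], [0.15, -0.31, -0.03, 0.35, 0.25], [-0.09, 0.18, 0.02, -0.21, -0.14], [-0.02, 0.04, 0.00, -0.04, -0.03], [-0.13, 0.27, 0.02, -0.3, -0.21]] + [[-0.13, 0.03, -0.02, -0.03, 0.15],[0.15, -0.03, 0.02, 0.03, -0.18],[0.20, -0.04, 0.03, 0.04, -0.24],[0.20, -0.04, 0.03, 0.04, -0.24],[0.10, -0.02, 0.02, 0.02, -0.12]] + [[-0.01, 0.02, 0.01, 0.02, -0.0], [-0.03, 0.06, 0.04, 0.09, -0.02], [-0.0, 0.01, 0.0, 0.01, -0.00], [0.04, -0.08, -0.05, -0.11, 0.02], [-0.04, 0.07, 0.05, 0.09, -0.02]]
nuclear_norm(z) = 5.22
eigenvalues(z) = [(-0.6+1.08j), (-0.6-1.08j), (-0.91+0j), (-0.18+0.45j), (-0.18-0.45j)]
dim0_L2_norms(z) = [1.52, 1.29, 1.39, 0.73, 1.2]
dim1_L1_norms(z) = [2.78, 1.46, 3.32, 1.56, 2.84]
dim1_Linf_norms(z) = [0.97, 0.6, 1.1, 0.7, 0.88]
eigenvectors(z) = [[-0.55+0.00j, -0.55-0.00j, (-0.64+0j), (-0.05+0.47j), (-0.05-0.47j)], [0.03+0.17j, (0.03-0.17j), -0.33+0.00j, (0.4-0.33j), 0.40+0.33j], [-0.34-0.36j, -0.34+0.36j, 0.19+0.00j, (0.19+0.05j), 0.19-0.05j], [(-0.11+0.48j), -0.11-0.48j, 0.22+0.00j, 0.59+0.00j, 0.59-0.00j], [(0.09+0.42j), (0.09-0.42j), 0.64+0.00j, -0.12-0.32j, (-0.12+0.32j)]]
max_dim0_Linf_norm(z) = 1.1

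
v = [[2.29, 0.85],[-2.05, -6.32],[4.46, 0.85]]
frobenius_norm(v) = 8.41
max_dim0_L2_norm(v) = 6.43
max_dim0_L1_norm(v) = 8.8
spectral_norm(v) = 7.42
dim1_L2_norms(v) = [2.44, 6.64, 4.54]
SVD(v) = [[0.27, 0.34], [-0.85, 0.52], [0.45, 0.78]] @ diag([7.41640982599927, 3.9651564020630388]) @ [[0.59, 0.81], [0.81, -0.59]]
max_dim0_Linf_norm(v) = 6.32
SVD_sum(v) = [[1.20, 1.65],  [-3.72, -5.1],  [1.95, 2.68]] + [[1.09, -0.80], [1.67, -1.22], [2.51, -1.83]]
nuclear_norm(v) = 11.38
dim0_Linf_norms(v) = [4.46, 6.32]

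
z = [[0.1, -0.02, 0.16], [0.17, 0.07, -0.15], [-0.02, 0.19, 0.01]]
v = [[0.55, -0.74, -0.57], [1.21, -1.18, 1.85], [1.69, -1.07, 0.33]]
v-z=[[0.45, -0.72, -0.73], [1.04, -1.25, 2.0], [1.71, -1.26, 0.32]]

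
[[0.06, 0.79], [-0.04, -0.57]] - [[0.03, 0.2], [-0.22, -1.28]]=[[0.03, 0.59], [0.18, 0.71]]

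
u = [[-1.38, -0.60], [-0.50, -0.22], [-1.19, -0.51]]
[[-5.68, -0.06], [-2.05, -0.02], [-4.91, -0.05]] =u @ [[5.11,-0.23], [-2.29,0.63]]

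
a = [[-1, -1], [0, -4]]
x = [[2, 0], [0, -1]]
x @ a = [[-2, -2], [0, 4]]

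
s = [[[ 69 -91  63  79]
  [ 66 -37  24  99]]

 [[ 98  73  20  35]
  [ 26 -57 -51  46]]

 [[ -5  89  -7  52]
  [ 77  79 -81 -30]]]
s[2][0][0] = -5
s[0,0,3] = 79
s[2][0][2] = -7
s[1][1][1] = -57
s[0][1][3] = 99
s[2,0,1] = 89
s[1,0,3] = 35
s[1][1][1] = -57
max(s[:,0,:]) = 98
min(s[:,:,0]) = -5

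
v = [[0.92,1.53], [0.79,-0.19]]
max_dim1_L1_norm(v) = 2.45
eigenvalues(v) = [1.6, -0.87]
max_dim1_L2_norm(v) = 1.79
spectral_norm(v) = 1.81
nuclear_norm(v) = 2.57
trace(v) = 0.73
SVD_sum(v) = [[1.02, 1.46],[0.17, 0.24]] + [[-0.1,0.07],  [0.62,-0.43]]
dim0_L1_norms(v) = [1.71, 1.72]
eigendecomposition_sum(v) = [[1.16, 0.99], [0.51, 0.44]] + [[-0.24, 0.54], [0.28, -0.63]]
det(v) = -1.38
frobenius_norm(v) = 1.96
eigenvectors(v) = [[0.91,-0.65],  [0.40,0.76]]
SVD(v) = [[-0.99, -0.17], [-0.17, 0.99]] @ diag([1.8056690227143066, 0.7661980033972694]) @ [[-0.57, -0.82],  [0.82, -0.57]]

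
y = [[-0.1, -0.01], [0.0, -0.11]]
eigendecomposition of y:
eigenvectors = [[1.00, 0.71], [0.00, 0.71]]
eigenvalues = [-0.1, -0.11]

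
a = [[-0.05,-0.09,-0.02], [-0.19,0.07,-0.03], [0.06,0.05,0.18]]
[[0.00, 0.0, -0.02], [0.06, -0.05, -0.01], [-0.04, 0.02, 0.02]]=a@[[-0.25, 0.19, 0.06], [0.13, -0.14, 0.12], [-0.15, 0.10, 0.08]]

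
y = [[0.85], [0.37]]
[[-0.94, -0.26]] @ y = [[-0.9]]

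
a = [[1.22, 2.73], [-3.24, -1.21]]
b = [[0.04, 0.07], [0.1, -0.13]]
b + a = [[1.26, 2.8], [-3.14, -1.34]]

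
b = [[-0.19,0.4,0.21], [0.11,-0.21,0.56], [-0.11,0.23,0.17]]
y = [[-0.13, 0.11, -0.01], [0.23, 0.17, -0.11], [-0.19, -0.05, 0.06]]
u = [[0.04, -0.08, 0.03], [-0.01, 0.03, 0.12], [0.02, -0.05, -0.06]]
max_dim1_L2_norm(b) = 0.61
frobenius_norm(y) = 0.41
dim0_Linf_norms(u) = [0.04, 0.08, 0.12]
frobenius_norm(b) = 0.84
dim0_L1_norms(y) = [0.55, 0.33, 0.18]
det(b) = -0.00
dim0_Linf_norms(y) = [0.23, 0.17, 0.11]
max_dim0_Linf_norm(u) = 0.12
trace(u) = 0.01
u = y @ b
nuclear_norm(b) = 1.19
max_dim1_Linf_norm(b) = 0.56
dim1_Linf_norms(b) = [0.4, 0.56, 0.23]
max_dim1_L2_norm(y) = 0.31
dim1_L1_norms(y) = [0.25, 0.51, 0.3]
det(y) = -0.00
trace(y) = 0.10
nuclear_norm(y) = 0.54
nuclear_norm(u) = 0.25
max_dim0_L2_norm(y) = 0.33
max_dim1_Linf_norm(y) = 0.23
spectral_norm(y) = 0.37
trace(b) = -0.23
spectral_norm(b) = 0.62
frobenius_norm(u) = 0.18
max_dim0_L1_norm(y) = 0.55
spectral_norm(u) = 0.14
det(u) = 0.00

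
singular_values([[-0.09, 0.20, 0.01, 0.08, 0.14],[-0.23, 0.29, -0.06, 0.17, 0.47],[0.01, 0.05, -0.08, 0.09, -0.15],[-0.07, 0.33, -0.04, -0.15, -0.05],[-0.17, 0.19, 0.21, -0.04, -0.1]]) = [0.7, 0.44, 0.24, 0.18, 0.04]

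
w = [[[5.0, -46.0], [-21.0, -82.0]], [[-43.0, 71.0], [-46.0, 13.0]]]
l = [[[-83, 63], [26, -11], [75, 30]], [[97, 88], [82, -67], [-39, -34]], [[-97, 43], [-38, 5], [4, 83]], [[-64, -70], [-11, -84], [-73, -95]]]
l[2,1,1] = 5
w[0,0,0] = 5.0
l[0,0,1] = 63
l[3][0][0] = -64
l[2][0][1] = 43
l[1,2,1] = -34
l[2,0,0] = -97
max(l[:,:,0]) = 97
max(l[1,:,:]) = 97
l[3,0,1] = -70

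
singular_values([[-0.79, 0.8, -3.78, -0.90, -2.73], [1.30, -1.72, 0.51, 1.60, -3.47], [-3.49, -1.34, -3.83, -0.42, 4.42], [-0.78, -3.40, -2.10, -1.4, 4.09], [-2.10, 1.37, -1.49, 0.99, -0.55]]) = [9.24, 5.62, 3.79, 2.34, 0.08]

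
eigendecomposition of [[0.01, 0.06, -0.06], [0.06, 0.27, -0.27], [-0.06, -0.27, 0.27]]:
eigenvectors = [[0.15,  0.99,  -0.0], [0.7,  -0.11,  0.71], [-0.7,  0.11,  0.71]]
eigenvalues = [0.55, -0.0, -0.0]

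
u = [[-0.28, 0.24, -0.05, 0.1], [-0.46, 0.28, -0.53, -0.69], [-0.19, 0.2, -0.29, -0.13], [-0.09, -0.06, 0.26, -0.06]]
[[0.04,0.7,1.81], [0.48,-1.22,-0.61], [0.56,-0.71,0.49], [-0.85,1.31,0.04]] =u @ [[1.86, -3.65, -2.3],[1.70, -0.92, 3.72],[-2.15, 3.79, 0.94],[0.41, 0.91, 3.2]]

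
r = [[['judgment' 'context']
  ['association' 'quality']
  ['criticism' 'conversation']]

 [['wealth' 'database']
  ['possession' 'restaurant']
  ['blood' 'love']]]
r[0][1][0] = 'association'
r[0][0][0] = 'judgment'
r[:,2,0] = ['criticism', 'blood']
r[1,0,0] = 'wealth'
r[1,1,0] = 'possession'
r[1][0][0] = 'wealth'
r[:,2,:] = [['criticism', 'conversation'], ['blood', 'love']]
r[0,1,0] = 'association'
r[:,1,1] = ['quality', 'restaurant']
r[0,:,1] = ['context', 'quality', 'conversation']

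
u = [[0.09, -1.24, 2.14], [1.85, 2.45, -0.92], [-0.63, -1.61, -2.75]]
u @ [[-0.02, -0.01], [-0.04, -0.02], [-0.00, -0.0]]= [[0.05,0.02],  [-0.14,-0.07],  [0.08,0.04]]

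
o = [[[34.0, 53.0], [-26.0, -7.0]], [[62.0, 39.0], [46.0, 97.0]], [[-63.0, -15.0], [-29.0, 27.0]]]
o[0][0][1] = 53.0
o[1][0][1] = 39.0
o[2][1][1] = 27.0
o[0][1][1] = -7.0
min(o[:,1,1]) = -7.0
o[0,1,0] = -26.0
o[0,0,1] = 53.0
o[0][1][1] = -7.0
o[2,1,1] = 27.0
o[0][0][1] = 53.0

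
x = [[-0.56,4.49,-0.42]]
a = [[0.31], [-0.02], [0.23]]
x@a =[[-0.36]]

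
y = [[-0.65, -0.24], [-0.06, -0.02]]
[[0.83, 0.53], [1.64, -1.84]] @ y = [[-0.57,-0.21],[-0.96,-0.36]]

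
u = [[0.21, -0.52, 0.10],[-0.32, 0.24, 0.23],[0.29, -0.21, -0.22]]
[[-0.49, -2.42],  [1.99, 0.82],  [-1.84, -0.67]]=u @ [[-5.02, -4.20],[-0.63, 2.1],[2.34, -4.49]]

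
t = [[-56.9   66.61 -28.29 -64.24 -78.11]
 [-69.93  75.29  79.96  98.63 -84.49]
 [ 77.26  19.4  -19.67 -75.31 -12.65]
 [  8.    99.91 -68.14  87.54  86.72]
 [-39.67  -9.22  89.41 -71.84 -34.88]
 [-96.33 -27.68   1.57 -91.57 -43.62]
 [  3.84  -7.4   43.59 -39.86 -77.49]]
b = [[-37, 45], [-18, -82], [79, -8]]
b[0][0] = -37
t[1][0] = -69.93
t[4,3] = -71.84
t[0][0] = -56.9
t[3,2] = -68.14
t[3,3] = 87.54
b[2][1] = -8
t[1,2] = 79.96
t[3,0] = 8.0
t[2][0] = 77.26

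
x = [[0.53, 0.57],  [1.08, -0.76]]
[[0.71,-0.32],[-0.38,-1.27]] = x@[[0.32, -0.95], [0.95, 0.32]]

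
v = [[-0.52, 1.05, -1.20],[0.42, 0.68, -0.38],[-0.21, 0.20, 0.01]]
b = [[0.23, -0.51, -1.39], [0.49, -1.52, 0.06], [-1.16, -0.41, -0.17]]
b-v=[[0.75, -1.56, -0.19], [0.07, -2.20, 0.44], [-0.95, -0.61, -0.18]]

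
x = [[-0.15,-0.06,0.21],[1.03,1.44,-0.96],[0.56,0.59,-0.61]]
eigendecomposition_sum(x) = [[0.01, 0.01, -0.01], [0.8, 1.33, -0.64], [0.27, 0.46, -0.22]] + [[0.0,-0.0,0.00], [-0.00,0.00,-0.00], [0.00,-0.00,0.0]] + [[-0.16, -0.07, 0.22], [0.23, 0.11, -0.32], [0.28, 0.13, -0.39]]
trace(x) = 0.68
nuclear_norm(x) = 2.48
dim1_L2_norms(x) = [0.26, 2.01, 1.02]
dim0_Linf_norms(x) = [1.03, 1.44, 0.96]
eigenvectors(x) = [[0.01, 0.82, -0.4], [0.95, -0.24, 0.58], [0.33, 0.52, 0.71]]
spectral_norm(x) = 2.26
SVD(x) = [[-0.1, -0.63, 0.77], [0.89, -0.40, -0.21], [0.45, 0.66, 0.6]] @ diag([2.2609988567737083, 0.21905162538429557, 0.0007450399201003069]) @ [[0.52,  0.69,  -0.51], [0.23,  -0.69,  -0.69], [0.82,  -0.24,  0.52]]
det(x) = -0.00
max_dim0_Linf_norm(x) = 1.44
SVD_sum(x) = [[-0.12,-0.15,0.11], [1.05,1.38,-1.02], [0.53,0.69,-0.51]] + [[-0.03,0.10,0.10], [-0.02,0.06,0.06], [0.03,-0.10,-0.10]] + [[0.00, -0.00, 0.00], [-0.00, 0.00, -0.00], [0.00, -0.00, 0.0]]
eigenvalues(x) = [1.12, 0.0, -0.44]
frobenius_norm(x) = 2.27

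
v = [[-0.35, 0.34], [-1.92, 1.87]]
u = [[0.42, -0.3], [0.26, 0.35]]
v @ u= [[-0.06, 0.22],[-0.32, 1.23]]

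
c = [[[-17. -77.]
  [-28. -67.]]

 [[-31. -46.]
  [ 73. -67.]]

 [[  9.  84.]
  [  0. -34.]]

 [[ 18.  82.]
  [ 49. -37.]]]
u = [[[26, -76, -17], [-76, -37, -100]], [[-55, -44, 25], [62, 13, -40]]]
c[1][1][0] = 73.0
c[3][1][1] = -37.0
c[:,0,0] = [-17.0, -31.0, 9.0, 18.0]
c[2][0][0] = 9.0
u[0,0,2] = -17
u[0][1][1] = -37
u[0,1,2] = -100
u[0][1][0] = -76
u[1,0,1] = -44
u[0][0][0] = 26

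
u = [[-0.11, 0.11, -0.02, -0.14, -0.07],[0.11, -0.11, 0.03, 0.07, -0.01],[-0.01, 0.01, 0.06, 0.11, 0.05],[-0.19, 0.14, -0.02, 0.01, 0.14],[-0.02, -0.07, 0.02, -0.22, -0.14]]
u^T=[[-0.11, 0.11, -0.01, -0.19, -0.02],[0.11, -0.11, 0.01, 0.14, -0.07],[-0.02, 0.03, 0.06, -0.02, 0.02],[-0.14, 0.07, 0.11, 0.01, -0.22],[-0.07, -0.01, 0.05, 0.14, -0.14]]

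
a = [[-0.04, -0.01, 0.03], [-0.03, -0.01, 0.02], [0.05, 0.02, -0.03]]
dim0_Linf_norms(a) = [0.05, 0.02, 0.03]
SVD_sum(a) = [[-0.04, -0.01, 0.03],[-0.03, -0.01, 0.02],[0.05, 0.02, -0.03]] + [[0.00, 0.0, 0.00], [0.0, 0.00, 0.00], [0.0, 0.0, 0.0]] + [[0.00, -0.00, 0.00], [-0.0, 0.00, -0.00], [-0.00, 0.00, -0.0]]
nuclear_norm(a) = 0.09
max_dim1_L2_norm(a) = 0.06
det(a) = 0.00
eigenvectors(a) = [[0.58, 0.58, 0.58],  [0.42, -0.58, -0.08],  [-0.7, 0.58, 0.81]]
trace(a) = -0.08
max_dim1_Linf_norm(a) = 0.05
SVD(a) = [[-0.58, 0.76, -0.30], [-0.42, 0.04, 0.9], [0.70, 0.65, 0.3]] @ diag([0.08807644579793843, 0.006522246208386954, 3.621457989604851e-18]) @ [[0.8, 0.27, -0.53], [0.15, 0.77, 0.62], [-0.58, 0.58, -0.58]]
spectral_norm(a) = 0.09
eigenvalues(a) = [-0.08, -0.0, 0.0]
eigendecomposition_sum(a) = [[-0.04,-0.01,0.03], [-0.03,-0.01,0.02], [0.05,0.02,-0.03]] + [[-0.00, 0.0, 0.0], [0.0, -0.0, -0.00], [-0.00, 0.0, 0.00]] + [[0.0, 0.0, 0.0], [-0.00, -0.00, -0.0], [0.0, 0.0, 0.00]]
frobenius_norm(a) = 0.09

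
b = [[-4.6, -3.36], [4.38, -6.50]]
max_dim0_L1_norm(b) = 9.86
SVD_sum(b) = [[0.24, -0.39], [4.1, -6.67]] + [[-4.84, -2.97],  [0.28, 0.17]]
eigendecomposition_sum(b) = [[-2.30+2.57j, (-1.68-2.51j)], [(2.19+3.27j), (-3.25+1.15j)]] + [[(-2.3-2.57j),  -1.68+2.51j], [(2.19-3.27j),  (-3.25-1.15j)]]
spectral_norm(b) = 7.84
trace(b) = -11.10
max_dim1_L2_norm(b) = 7.84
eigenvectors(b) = [[0.16+0.64j, 0.16-0.64j], [0.75+0.00j, (0.75-0j)]]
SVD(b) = [[0.06, 1.0], [1.00, -0.06]] @ diag([7.844286896263005, 5.687808285193561]) @ [[0.52, -0.85], [-0.85, -0.52]]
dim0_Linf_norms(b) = [4.6, 6.5]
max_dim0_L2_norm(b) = 7.32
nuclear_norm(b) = 13.53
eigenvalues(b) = [(-5.55+3.72j), (-5.55-3.72j)]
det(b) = 44.62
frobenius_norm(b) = 9.69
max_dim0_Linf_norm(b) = 6.5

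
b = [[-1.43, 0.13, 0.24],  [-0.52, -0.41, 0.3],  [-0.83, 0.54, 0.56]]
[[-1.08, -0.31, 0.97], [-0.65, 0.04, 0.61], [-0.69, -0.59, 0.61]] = b@ [[0.7,0.10,-0.63],[0.32,-0.52,-0.33],[-0.50,-0.4,0.48]]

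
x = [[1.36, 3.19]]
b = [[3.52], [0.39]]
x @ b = [[6.03]]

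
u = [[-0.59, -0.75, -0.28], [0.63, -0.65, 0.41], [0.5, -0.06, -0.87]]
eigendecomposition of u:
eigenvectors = [[0.68+0.00j, (0.68-0j), -0.28+0.00j], [-0.10-0.62j, (-0.1+0.62j), -0.47+0.00j], [0.18-0.35j, 0.18+0.35j, 0.84+0.00j]]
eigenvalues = [(-0.55+0.83j), (-0.55-0.83j), (-1+0j)]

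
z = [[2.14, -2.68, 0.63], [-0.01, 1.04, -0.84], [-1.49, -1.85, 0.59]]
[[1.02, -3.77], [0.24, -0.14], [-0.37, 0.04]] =z@[[0.33, -0.81], [-0.26, 1.13], [-0.61, 1.57]]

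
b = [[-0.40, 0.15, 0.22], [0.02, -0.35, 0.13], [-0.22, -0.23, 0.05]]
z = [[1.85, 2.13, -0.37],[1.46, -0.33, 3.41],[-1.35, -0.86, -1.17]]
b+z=[[1.45, 2.28, -0.15],  [1.48, -0.68, 3.54],  [-1.57, -1.09, -1.12]]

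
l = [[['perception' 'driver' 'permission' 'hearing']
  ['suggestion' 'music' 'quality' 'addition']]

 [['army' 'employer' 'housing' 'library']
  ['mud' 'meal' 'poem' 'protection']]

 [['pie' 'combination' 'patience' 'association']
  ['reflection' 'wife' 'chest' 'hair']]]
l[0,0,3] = 'hearing'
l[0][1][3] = 'addition'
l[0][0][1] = 'driver'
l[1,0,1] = 'employer'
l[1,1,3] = 'protection'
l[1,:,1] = ['employer', 'meal']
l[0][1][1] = 'music'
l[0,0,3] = 'hearing'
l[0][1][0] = 'suggestion'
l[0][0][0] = 'perception'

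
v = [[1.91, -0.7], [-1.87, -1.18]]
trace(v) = 0.73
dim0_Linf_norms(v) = [1.91, 1.18]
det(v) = -3.56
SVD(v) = [[-0.66,0.75], [0.75,0.66]] @ diag([2.6990685729337596, 1.3200109236674211]) @ [[-0.99, -0.16], [0.16, -0.99]]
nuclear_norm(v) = 4.02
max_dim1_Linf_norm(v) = 1.91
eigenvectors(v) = [[0.88, 0.20],[-0.47, 0.98]]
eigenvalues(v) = [2.29, -1.56]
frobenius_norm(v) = 3.00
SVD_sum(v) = [[1.75, 0.28], [-2.01, -0.32]] + [[0.16, -0.98], [0.14, -0.86]]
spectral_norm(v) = 2.70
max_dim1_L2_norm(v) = 2.21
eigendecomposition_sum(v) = [[2.06, -0.42],[-1.11, 0.22]] + [[-0.15, -0.28], [-0.76, -1.4]]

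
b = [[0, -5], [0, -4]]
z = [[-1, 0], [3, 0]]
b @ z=[[-15, 0], [-12, 0]]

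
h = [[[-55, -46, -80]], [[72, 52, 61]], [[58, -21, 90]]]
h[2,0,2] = 90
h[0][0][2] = -80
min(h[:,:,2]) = -80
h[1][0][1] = 52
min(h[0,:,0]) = -55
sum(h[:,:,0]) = 75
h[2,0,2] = 90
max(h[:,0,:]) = 90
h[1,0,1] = 52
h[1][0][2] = 61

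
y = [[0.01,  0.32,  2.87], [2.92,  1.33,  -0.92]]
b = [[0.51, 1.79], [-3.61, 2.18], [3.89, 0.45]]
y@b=[[10.01,2.01], [-6.89,7.71]]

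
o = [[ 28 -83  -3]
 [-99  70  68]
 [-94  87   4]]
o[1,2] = 68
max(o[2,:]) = 87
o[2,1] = 87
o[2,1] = 87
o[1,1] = 70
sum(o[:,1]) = 74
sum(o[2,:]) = -3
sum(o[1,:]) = 39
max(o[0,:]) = 28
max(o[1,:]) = 70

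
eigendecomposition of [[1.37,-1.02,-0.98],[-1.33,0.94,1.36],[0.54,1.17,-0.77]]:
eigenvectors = [[0.15, -0.75, -0.71], [-0.45, -0.21, 0.69], [0.88, -0.63, 0.13]]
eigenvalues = [-1.27, 0.26, 2.55]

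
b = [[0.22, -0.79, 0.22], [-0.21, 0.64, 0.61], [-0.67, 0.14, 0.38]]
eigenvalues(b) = [(1.2+0j), (0.02+0.56j), (0.02-0.56j)]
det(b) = 0.38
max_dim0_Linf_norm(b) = 0.79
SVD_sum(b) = [[0.3, -0.48, -0.26], [-0.41, 0.65, 0.35], [-0.29, 0.45, 0.25]] + [[-0.21, -0.34, 0.39], [-0.04, -0.07, 0.08], [-0.16, -0.26, 0.30]] + [[0.12, 0.03, 0.09], [0.24, 0.06, 0.18], [-0.22, -0.05, -0.16]]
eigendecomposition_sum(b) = [[0.26+0.00j, -0.43-0.00j, -0.25+0.00j],[(-0.41+0j), (0.67+0j), (0.39-0j)],[-0.28+0.00j, (0.47+0j), (0.27-0j)]] + [[-0.02+0.22j,-0.18+0.11j,(0.24+0.05j)], [(0.1+0.09j),(-0.01+0.13j),(0.11-0.09j)], [-0.19+0.07j,(-0.16-0.1j),0.05+0.22j]] + [[(-0.02-0.22j), -0.18-0.11j, (0.24-0.05j)], [(0.1-0.09j), (-0.01-0.13j), 0.11+0.09j], [(-0.19-0.07j), -0.16+0.10j, (0.05-0.22j)]]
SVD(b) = [[-0.52, -0.78, -0.35], [0.70, -0.16, -0.7], [0.49, -0.6, 0.63]] @ diag([1.2066138848124797, 0.7103776408138578, 0.4461463217482287]) @ [[-0.49, 0.77, 0.42], [0.37, 0.61, -0.7], [-0.79, -0.19, -0.58]]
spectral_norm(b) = 1.21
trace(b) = 1.24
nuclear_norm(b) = 2.36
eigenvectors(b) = [[(-0.47+0j), (0.67+0j), 0.67-0.00j], [(0.72+0j), 0.25-0.32j, (0.25+0.32j)], [(0.51+0j), 0.28+0.56j, (0.28-0.56j)]]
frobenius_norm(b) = 1.47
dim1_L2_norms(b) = [0.85, 0.91, 0.78]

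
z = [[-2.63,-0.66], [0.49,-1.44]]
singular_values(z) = [2.72, 1.51]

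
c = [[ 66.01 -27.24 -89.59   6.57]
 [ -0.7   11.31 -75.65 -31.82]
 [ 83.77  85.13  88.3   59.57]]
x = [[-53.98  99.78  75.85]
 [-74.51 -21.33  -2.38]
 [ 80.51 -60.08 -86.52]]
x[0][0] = -53.98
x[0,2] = 75.85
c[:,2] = [-89.59, -75.65, 88.3]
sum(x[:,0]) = -47.980000000000004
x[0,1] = 99.78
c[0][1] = -27.24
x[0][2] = 75.85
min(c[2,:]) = 59.57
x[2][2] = -86.52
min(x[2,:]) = -86.52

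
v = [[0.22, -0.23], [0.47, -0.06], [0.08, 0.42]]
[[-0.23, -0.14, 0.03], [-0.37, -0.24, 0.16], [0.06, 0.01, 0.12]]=v @ [[-0.75,-0.5,0.37], [0.28,0.11,0.21]]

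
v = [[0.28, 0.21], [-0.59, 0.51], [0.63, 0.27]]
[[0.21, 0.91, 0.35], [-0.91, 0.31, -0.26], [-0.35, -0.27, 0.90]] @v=[[-0.26, 0.6], [-0.6, -0.10], [0.63, 0.03]]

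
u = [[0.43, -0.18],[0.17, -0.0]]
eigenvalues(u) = [0.34, 0.09]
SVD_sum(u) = [[0.44, -0.16], [0.15, -0.06]] + [[-0.01, -0.02], [0.02, 0.06]]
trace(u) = 0.43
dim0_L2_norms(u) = [0.46, 0.18]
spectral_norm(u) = 0.49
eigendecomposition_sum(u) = [[0.46,-0.24], [0.23,-0.12]] + [[-0.03, 0.06], [-0.06, 0.12]]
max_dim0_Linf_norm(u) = 0.43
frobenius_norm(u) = 0.50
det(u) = 0.03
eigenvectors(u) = [[0.89, 0.47], [0.45, 0.88]]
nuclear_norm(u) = 0.55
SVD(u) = [[-0.95, -0.32], [-0.32, 0.95]] @ diag([0.4922764571886479, 0.062160193836516574]) @ [[-0.94, 0.35], [0.35, 0.94]]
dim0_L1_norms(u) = [0.6, 0.18]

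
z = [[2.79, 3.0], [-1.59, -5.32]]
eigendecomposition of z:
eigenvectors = [[0.98, -0.37], [-0.21, 0.93]]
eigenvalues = [2.15, -4.68]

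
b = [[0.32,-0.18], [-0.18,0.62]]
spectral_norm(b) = 0.70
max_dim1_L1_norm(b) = 0.8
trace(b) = 0.94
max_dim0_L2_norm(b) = 0.65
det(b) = 0.17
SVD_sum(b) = [[0.13, -0.27], [-0.27, 0.58]] + [[0.19,0.09], [0.09,0.04]]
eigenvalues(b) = [0.24, 0.7]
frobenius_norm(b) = 0.74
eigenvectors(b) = [[-0.91, 0.42], [-0.42, -0.91]]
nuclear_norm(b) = 0.94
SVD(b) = [[-0.42, 0.91], [0.91, 0.42]] @ diag([0.7043074902771997, 0.23569250972280034]) @ [[-0.42,0.91],[0.91,0.42]]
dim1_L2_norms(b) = [0.37, 0.65]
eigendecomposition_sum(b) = [[0.19, 0.09], [0.09, 0.04]] + [[0.13, -0.27],[-0.27, 0.58]]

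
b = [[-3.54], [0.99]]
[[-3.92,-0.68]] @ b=[[13.2]]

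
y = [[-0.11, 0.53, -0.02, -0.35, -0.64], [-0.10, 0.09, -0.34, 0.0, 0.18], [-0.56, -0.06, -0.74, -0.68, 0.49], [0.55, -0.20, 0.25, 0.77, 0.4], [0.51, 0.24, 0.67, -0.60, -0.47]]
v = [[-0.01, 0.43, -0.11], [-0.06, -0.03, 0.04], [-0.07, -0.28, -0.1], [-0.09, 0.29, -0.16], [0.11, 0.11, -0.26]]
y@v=[[-0.07, -0.23, 0.26], [0.04, 0.07, 0.0], [0.18, -0.18, 0.11], [-0.04, 0.44, -0.32], [-0.06, -0.2, 0.10]]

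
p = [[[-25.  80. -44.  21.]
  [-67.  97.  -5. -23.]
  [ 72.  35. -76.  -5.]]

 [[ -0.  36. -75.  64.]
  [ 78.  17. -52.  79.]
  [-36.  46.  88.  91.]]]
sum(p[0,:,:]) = 60.0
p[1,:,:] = [[-0.0, 36.0, -75.0, 64.0], [78.0, 17.0, -52.0, 79.0], [-36.0, 46.0, 88.0, 91.0]]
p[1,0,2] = -75.0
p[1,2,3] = 91.0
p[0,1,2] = -5.0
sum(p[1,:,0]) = 42.0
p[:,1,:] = [[-67.0, 97.0, -5.0, -23.0], [78.0, 17.0, -52.0, 79.0]]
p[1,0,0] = -0.0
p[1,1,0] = 78.0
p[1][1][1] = 17.0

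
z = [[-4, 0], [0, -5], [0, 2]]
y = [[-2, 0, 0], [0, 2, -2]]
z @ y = [[8, 0, 0], [0, -10, 10], [0, 4, -4]]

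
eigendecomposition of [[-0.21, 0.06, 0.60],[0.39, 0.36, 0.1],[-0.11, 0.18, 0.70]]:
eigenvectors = [[0.62, 0.5, 0.45], [-0.74, -0.8, 0.58], [0.28, 0.32, 0.68]]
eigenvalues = [-0.01, 0.07, 0.78]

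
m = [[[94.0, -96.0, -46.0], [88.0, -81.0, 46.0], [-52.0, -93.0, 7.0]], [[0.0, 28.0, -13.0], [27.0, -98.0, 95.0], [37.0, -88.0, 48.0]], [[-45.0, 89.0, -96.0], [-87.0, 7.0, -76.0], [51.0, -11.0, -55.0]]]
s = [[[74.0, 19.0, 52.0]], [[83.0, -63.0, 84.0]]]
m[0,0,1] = -96.0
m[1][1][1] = -98.0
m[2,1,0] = -87.0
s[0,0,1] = 19.0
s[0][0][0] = 74.0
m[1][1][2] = 95.0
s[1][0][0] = 83.0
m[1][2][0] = 37.0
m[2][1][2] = -76.0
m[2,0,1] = 89.0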